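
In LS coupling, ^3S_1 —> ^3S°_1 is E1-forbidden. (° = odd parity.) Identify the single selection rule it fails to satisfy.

the L=0 ↔ L=0 exclusion

Initial level: S=1, L=0, J=1, parity even. Final level: S=1, L=0, J=1, parity odd.
Parity must change: even → odd — ok.
ΔS = 0: S: 1 → 1 — ok.
ΔL = 0, ±1 (not L=0↔0): L: 0 → 0, ΔL = +0 — fails.
ΔJ = 0, ±1 (not J=0↔0): J: 1 → 1, ΔJ = +0 — ok.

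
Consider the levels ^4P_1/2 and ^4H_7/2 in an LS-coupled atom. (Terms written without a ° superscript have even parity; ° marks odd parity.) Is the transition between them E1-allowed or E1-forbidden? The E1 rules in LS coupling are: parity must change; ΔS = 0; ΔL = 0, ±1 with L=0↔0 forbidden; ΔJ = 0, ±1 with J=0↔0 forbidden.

forbidden

Parity must change: even → even — fails.
ΔS = 0: S: 3/2 → 3/2 — ok.
ΔL = 0, ±1 (not L=0↔0): L: 1 → 5, ΔL = +4 — fails.
ΔJ = 0, ±1 (not J=0↔0): J: 1/2 → 7/2, ΔJ = +3 — fails.
Rule(s) violated: parity, ΔL, ΔJ.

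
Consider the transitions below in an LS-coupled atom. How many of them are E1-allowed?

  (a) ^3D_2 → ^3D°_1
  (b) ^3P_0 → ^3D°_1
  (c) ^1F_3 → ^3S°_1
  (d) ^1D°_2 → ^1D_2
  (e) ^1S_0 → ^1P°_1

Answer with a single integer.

4

(a) allowed
(b) allowed
(c) forbidden (ΔS, ΔL, ΔJ fail)
(d) allowed
(e) allowed
Total allowed: 4 of 5.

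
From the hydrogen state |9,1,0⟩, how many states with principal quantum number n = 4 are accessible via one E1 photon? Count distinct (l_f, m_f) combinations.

E1 requires Δl = ±1, so l_f ∈ {0, 2}; with 0 ≤ l_f ≤ n_f−1 = 3, the allowed l_f values are {0, 2}.
For l_f = 0: m_f ∈ {m_i−1, m_i, m_i+1} ∩ [−0, 0] = {0} → 1 state.
For l_f = 2: m_f ∈ {m_i−1, m_i, m_i+1} ∩ [−2, 2] = {-1, 0, 1} → 3 states.
Total: 4.

4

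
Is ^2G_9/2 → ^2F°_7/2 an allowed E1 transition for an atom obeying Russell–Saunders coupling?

allowed

Initial level: S=1/2, L=4, J=9/2, parity even. Final level: S=1/2, L=3, J=7/2, parity odd.
Parity must change: even → odd — satisfied.
ΔS = 0: S: 1/2 → 1/2 — satisfied.
ΔL = 0, ±1 (not L=0↔0): L: 4 → 3, ΔL = -1 — satisfied.
ΔJ = 0, ±1 (not J=0↔0): J: 9/2 → 7/2, ΔJ = -1 — satisfied.
All four E1 rules are satisfied.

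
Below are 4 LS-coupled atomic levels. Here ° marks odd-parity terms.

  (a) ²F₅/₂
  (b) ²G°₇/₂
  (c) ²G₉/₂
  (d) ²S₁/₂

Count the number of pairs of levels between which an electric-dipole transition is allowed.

(a)–(b): allowed.
(a)–(c): forbidden (parity, ΔJ).
(a)–(d): forbidden (parity, ΔL, ΔJ).
(b)–(c): allowed.
(b)–(d): forbidden (ΔL, ΔJ).
(c)–(d): forbidden (parity, ΔL, ΔJ).
Allowed pairs: 2 of 6.

2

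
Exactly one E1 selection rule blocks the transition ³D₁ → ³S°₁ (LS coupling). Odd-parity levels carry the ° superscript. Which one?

the ΔL = 0, ±1 rule

Initial level: S=1, L=2, J=1, parity even. Final level: S=1, L=0, J=1, parity odd.
ΔJ = 0, ±1 (not J=0↔0): J: 1 → 1, ΔJ = +0 — passes.
Parity must change: even → odd — passes.
ΔS = 0: S: 1 → 1 — passes.
ΔL = 0, ±1 (not L=0↔0): L: 2 → 0, ΔL = -2 — fails.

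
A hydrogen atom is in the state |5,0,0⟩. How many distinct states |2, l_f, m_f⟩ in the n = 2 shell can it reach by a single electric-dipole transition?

E1 requires Δl = ±1, so l_f ∈ {-1, 1}; with 0 ≤ l_f ≤ n_f−1 = 1, the allowed l_f values are {1}.
For l_f = 1: m_f ∈ {m_i−1, m_i, m_i+1} ∩ [−1, 1] = {-1, 0, 1} → 3 states.
Total: 3.

3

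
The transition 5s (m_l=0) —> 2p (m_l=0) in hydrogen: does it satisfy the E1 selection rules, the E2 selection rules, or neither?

Δl = 1 − 0 = +1; l_i + l_f = 1.
Δm_l = +0.
E1 (Δl = ±1, |Δm_l| ≤ 1): satisfied.
E2 (Δl = 0,±2, l_i+l_f ≥ 2, |Δm_l| ≤ 2): not satisfied.

E1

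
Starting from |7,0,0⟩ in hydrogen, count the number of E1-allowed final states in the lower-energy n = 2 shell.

3

E1 requires Δl = ±1, so l_f ∈ {-1, 1}; with 0 ≤ l_f ≤ n_f−1 = 1, the allowed l_f values are {1}.
For l_f = 1: m_f ∈ {m_i−1, m_i, m_i+1} ∩ [−1, 1] = {-1, 0, 1} → 3 states.
Total: 3.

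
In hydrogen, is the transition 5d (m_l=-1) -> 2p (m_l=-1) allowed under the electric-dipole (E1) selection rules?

Δl = 1 − 2 = -1; the E1 rule Δl = ±1 is ✓.
m_l: -1 → -1 (Δm_l = +0). |Δm_l| ≤ 1 ✓.
All E1 selection rules are satisfied.

allowed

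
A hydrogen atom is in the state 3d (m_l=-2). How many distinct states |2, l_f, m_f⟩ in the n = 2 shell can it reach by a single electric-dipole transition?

1

E1 requires Δl = ±1, so l_f ∈ {1, 3}; with 0 ≤ l_f ≤ n_f−1 = 1, the allowed l_f values are {1}.
For l_f = 1: m_f ∈ {m_i−1, m_i, m_i+1} ∩ [−1, 1] = {-1} → 1 state.
Total: 1.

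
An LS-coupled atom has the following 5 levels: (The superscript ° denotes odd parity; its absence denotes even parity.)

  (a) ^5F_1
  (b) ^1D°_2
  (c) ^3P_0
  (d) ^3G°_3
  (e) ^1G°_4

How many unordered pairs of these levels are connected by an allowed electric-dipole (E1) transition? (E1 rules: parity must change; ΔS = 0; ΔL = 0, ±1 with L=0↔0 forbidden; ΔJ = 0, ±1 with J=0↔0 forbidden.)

(a)–(b): forbidden (ΔS).
(a)–(c): forbidden (parity, ΔS, ΔL).
(a)–(d): forbidden (ΔS, ΔJ).
(a)–(e): forbidden (ΔS, ΔJ).
(b)–(c): forbidden (ΔS, ΔJ).
(b)–(d): forbidden (parity, ΔS, ΔL).
(b)–(e): forbidden (parity, ΔL, ΔJ).
(c)–(d): forbidden (ΔL, ΔJ).
(c)–(e): forbidden (ΔS, ΔL, ΔJ).
(d)–(e): forbidden (parity, ΔS).
Allowed pairs: 0 of 10.

0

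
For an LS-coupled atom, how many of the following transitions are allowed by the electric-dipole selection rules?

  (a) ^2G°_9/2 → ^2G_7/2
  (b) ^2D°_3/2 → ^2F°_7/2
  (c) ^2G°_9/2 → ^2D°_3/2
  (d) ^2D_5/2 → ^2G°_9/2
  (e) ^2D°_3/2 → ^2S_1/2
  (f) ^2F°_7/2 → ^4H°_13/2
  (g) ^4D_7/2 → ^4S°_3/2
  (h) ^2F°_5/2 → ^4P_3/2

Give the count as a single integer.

1

(a) allowed
(b) forbidden (parity, ΔJ fail)
(c) forbidden (parity, ΔL, ΔJ fail)
(d) forbidden (ΔL, ΔJ fail)
(e) forbidden (ΔL fails)
(f) forbidden (parity, ΔS, ΔL, ΔJ fail)
(g) forbidden (ΔL, ΔJ fail)
(h) forbidden (ΔS, ΔL fail)
Total allowed: 1 of 8.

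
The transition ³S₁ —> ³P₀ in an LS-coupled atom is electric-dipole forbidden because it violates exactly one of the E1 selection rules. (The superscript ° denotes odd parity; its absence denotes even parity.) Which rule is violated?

Reading off the term symbols: S 1→1, L 0→1, J 1→0, parity even→even.
Parity must change: even → even — fails.
ΔS = 0: S: 1 → 1 — passes.
ΔL = 0, ±1 (not L=0↔0): L: 0 → 1, ΔL = +1 — passes.
ΔJ = 0, ±1 (not J=0↔0): J: 1 → 0, ΔJ = -1 — passes.

parity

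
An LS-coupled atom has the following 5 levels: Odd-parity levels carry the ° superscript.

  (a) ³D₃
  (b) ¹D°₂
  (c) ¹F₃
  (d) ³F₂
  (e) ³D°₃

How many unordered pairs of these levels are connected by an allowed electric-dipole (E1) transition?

3

(a)–(b): forbidden (ΔS).
(a)–(c): forbidden (parity, ΔS).
(a)–(d): forbidden (parity).
(a)–(e): allowed.
(b)–(c): allowed.
(b)–(d): forbidden (ΔS).
(b)–(e): forbidden (parity, ΔS).
(c)–(d): forbidden (parity, ΔS).
(c)–(e): forbidden (ΔS).
(d)–(e): allowed.
Allowed pairs: 3 of 10.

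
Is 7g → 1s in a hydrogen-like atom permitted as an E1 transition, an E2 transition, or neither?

Δl = 0 − 4 = -4; l_i + l_f = 4.
E1 (Δl = ±1): not satisfied.
E2 (Δl = 0,±2, l_i+l_f ≥ 2): not satisfied.

neither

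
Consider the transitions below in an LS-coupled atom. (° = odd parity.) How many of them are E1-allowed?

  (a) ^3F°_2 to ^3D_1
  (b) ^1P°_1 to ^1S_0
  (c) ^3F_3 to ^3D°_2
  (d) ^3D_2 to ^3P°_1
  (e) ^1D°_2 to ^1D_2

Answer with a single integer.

5

(a) allowed
(b) allowed
(c) allowed
(d) allowed
(e) allowed
Total allowed: 5 of 5.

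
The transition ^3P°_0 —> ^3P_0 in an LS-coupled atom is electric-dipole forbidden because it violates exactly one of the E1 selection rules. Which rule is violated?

ΔJ = 0, ±1 (not J=0↔0): J: 0 → 0, ΔJ = +0 — fails.
ΔS = 0: S: 1 → 1 — ok.
Parity must change: odd → even — ok.
ΔL = 0, ±1 (not L=0↔0): L: 1 → 1, ΔL = +0 — ok.

the J=0 ↔ J=0 exclusion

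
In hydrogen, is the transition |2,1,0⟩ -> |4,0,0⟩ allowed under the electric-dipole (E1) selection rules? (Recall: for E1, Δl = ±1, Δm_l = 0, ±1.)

allowed

l: 1 → 0 (Δl = -1). Δl = ±1 satisfied.
Δm_l = 0 − (0) = +0. E1 requires Δm_l = 0, ±1: satisfied.
All E1 selection rules are satisfied.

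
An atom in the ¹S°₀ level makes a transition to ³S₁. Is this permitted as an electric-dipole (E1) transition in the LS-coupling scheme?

forbidden

Initial level: S=0, L=0, J=0, parity odd. Final level: S=1, L=0, J=1, parity even.
Parity must change: odd → even — ✓.
ΔS = 0: S: 0 → 1 — ✗.
ΔL = 0, ±1 (not L=0↔0): L: 0 → 0, ΔL = +0 — ✗.
ΔJ = 0, ±1 (not J=0↔0): J: 0 → 1, ΔJ = +1 — ✓.
Rule(s) violated: ΔS, ΔL.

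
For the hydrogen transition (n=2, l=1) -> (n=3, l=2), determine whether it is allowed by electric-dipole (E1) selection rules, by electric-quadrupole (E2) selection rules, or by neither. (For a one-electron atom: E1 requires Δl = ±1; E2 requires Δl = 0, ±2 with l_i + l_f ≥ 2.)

Δl = 2 − 1 = +1; l_i + l_f = 3.
E1 (Δl = ±1): satisfied.
E2 (Δl = 0,±2, l_i+l_f ≥ 2): not satisfied.

E1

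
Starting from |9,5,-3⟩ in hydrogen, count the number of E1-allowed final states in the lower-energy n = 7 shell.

6

E1 requires Δl = ±1, so l_f ∈ {4, 6}; with 0 ≤ l_f ≤ n_f−1 = 6, the allowed l_f values are {4, 6}.
For l_f = 4: m_f ∈ {m_i−1, m_i, m_i+1} ∩ [−4, 4] = {-4, -3, -2} → 3 states.
For l_f = 6: m_f ∈ {m_i−1, m_i, m_i+1} ∩ [−6, 6] = {-4, -3, -2} → 3 states.
Total: 6.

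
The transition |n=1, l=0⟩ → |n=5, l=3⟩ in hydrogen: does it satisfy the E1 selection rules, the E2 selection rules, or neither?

Δl = 3 − 0 = +3; l_i + l_f = 3.
E1 (Δl = ±1): not satisfied.
E2 (Δl = 0,±2, l_i+l_f ≥ 2): not satisfied.

neither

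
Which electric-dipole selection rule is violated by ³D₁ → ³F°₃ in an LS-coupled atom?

the ΔJ = 0, ±1 rule

Parity must change: even → odd — ok.
ΔS = 0: S: 1 → 1 — ok.
ΔL = 0, ±1 (not L=0↔0): L: 2 → 3, ΔL = +1 — ok.
ΔJ = 0, ±1 (not J=0↔0): J: 1 → 3, ΔJ = +2 — fails.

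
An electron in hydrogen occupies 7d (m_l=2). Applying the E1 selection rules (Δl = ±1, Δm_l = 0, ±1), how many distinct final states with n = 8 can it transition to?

4

E1 requires Δl = ±1, so l_f ∈ {1, 3}; with 0 ≤ l_f ≤ n_f−1 = 7, the allowed l_f values are {1, 3}.
For l_f = 1: m_f ∈ {m_i−1, m_i, m_i+1} ∩ [−1, 1] = {1} → 1 state.
For l_f = 3: m_f ∈ {m_i−1, m_i, m_i+1} ∩ [−3, 3] = {1, 2, 3} → 3 states.
Total: 4.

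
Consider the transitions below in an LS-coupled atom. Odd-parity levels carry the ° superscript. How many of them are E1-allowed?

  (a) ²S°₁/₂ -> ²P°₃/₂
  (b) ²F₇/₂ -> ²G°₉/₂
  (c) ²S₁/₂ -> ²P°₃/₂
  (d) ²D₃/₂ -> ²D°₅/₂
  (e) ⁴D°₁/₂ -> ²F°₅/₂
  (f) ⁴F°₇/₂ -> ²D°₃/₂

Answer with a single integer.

3

(a) forbidden (parity fails)
(b) allowed
(c) allowed
(d) allowed
(e) forbidden (parity, ΔS, ΔJ fail)
(f) forbidden (parity, ΔS, ΔJ fail)
Total allowed: 3 of 6.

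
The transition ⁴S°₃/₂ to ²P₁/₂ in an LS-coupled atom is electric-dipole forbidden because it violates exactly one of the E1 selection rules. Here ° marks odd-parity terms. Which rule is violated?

ΔS = 0: S: 3/2 → 1/2 — violated.
ΔJ = 0, ±1 (not J=0↔0): J: 3/2 → 1/2, ΔJ = -1 — satisfied.
ΔL = 0, ±1 (not L=0↔0): L: 0 → 1, ΔL = +1 — satisfied.
Parity must change: odd → even — satisfied.

the ΔS = 0 rule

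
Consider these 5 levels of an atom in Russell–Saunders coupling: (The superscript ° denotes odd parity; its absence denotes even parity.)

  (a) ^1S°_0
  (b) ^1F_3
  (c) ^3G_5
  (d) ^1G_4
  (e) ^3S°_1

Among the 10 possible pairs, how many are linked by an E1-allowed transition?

(a)–(b): forbidden (ΔL, ΔJ).
(a)–(c): forbidden (ΔS, ΔL, ΔJ).
(a)–(d): forbidden (ΔL, ΔJ).
(a)–(e): forbidden (parity, ΔS, ΔL).
(b)–(c): forbidden (parity, ΔS, ΔJ).
(b)–(d): forbidden (parity).
(b)–(e): forbidden (ΔS, ΔL, ΔJ).
(c)–(d): forbidden (parity, ΔS).
(c)–(e): forbidden (ΔL, ΔJ).
(d)–(e): forbidden (ΔS, ΔL, ΔJ).
Allowed pairs: 0 of 10.

0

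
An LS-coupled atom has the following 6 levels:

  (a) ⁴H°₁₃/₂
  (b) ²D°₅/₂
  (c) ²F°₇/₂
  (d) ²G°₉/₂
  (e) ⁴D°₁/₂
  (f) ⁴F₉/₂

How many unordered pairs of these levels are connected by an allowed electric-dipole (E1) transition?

0

(a)–(b): forbidden (parity, ΔS, ΔL, ΔJ).
(a)–(c): forbidden (parity, ΔS, ΔL, ΔJ).
(a)–(d): forbidden (parity, ΔS, ΔJ).
(a)–(e): forbidden (parity, ΔL, ΔJ).
(a)–(f): forbidden (ΔL, ΔJ).
(b)–(c): forbidden (parity).
(b)–(d): forbidden (parity, ΔL, ΔJ).
(b)–(e): forbidden (parity, ΔS, ΔJ).
(b)–(f): forbidden (ΔS, ΔJ).
(c)–(d): forbidden (parity).
(c)–(e): forbidden (parity, ΔS, ΔJ).
(c)–(f): forbidden (ΔS).
(d)–(e): forbidden (parity, ΔS, ΔL, ΔJ).
(d)–(f): forbidden (ΔS).
(e)–(f): forbidden (ΔJ).
Allowed pairs: 0 of 15.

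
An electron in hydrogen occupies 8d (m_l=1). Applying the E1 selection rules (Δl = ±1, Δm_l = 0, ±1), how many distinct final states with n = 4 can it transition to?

5

E1 requires Δl = ±1, so l_f ∈ {1, 3}; with 0 ≤ l_f ≤ n_f−1 = 3, the allowed l_f values are {1, 3}.
For l_f = 1: m_f ∈ {m_i−1, m_i, m_i+1} ∩ [−1, 1] = {0, 1} → 2 states.
For l_f = 3: m_f ∈ {m_i−1, m_i, m_i+1} ∩ [−3, 3] = {0, 1, 2} → 3 states.
Total: 5.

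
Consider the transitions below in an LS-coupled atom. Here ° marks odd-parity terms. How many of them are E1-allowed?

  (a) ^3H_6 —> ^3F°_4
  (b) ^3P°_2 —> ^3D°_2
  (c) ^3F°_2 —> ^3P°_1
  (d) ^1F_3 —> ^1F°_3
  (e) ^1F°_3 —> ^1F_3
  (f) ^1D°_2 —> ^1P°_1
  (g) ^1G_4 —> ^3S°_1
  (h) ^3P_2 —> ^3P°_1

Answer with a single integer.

3

(a) forbidden (ΔL, ΔJ fail)
(b) forbidden (parity fails)
(c) forbidden (parity, ΔL fail)
(d) allowed
(e) allowed
(f) forbidden (parity fails)
(g) forbidden (ΔS, ΔL, ΔJ fail)
(h) allowed
Total allowed: 3 of 8.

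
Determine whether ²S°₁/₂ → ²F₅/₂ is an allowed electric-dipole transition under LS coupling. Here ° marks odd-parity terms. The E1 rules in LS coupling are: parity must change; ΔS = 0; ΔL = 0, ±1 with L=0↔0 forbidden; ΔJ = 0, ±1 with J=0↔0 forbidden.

forbidden

Parity must change: odd → even — ✓.
ΔS = 0: S: 1/2 → 1/2 — ✓.
ΔL = 0, ±1 (not L=0↔0): L: 0 → 3, ΔL = +3 — ✗.
ΔJ = 0, ±1 (not J=0↔0): J: 1/2 → 5/2, ΔJ = +2 — ✗.
Rule(s) violated: ΔL, ΔJ.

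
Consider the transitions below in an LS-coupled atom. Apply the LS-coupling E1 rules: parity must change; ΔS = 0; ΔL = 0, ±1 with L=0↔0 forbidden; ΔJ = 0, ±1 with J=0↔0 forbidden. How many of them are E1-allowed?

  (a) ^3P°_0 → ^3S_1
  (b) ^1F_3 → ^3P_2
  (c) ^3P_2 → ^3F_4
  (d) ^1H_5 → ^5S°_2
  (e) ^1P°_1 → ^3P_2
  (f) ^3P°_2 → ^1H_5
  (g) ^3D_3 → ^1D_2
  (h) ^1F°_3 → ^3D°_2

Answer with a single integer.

(a) allowed
(b) forbidden (parity, ΔS, ΔL fail)
(c) forbidden (parity, ΔL, ΔJ fail)
(d) forbidden (ΔS, ΔL, ΔJ fail)
(e) forbidden (ΔS fails)
(f) forbidden (ΔS, ΔL, ΔJ fail)
(g) forbidden (parity, ΔS fail)
(h) forbidden (parity, ΔS fail)
Total allowed: 1 of 8.

1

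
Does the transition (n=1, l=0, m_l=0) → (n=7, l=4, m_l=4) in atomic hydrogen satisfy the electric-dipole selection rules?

l: 0 → 4 (Δl = +4). Δl = ±1 violated.
m_l: 0 → 4 (Δm_l = +4). |Δm_l| ≤ 1 violated.
The transition is electric-dipole forbidden.

forbidden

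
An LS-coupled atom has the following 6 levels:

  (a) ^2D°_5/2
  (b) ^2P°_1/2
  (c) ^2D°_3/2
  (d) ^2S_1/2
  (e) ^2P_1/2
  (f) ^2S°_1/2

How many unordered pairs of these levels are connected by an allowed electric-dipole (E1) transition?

(a)–(b): forbidden (parity, ΔJ).
(a)–(c): forbidden (parity).
(a)–(d): forbidden (ΔL, ΔJ).
(a)–(e): forbidden (ΔJ).
(a)–(f): forbidden (parity, ΔL, ΔJ).
(b)–(c): forbidden (parity).
(b)–(d): allowed.
(b)–(e): allowed.
(b)–(f): forbidden (parity).
(c)–(d): forbidden (ΔL).
(c)–(e): allowed.
(c)–(f): forbidden (parity, ΔL).
(d)–(e): forbidden (parity).
(d)–(f): forbidden (ΔL).
(e)–(f): allowed.
Allowed pairs: 4 of 15.

4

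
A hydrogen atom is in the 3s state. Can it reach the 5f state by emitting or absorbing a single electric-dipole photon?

forbidden

l: 0 → 3 (Δl = +3). Δl = ±1 fails.
The transition is electric-dipole forbidden.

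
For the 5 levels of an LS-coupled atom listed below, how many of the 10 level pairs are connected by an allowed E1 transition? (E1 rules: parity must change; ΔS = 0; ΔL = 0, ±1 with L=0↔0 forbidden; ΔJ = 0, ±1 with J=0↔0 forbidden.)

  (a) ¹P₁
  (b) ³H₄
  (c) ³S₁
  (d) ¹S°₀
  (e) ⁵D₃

1

(a)–(b): forbidden (parity, ΔS, ΔL, ΔJ).
(a)–(c): forbidden (parity, ΔS).
(a)–(d): allowed.
(a)–(e): forbidden (parity, ΔS, ΔJ).
(b)–(c): forbidden (parity, ΔL, ΔJ).
(b)–(d): forbidden (ΔS, ΔL, ΔJ).
(b)–(e): forbidden (parity, ΔS, ΔL).
(c)–(d): forbidden (ΔS, ΔL).
(c)–(e): forbidden (parity, ΔS, ΔL, ΔJ).
(d)–(e): forbidden (ΔS, ΔL, ΔJ).
Allowed pairs: 1 of 10.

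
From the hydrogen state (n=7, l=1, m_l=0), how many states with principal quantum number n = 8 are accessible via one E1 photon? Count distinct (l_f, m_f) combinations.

E1 requires Δl = ±1, so l_f ∈ {0, 2}; with 0 ≤ l_f ≤ n_f−1 = 7, the allowed l_f values are {0, 2}.
For l_f = 0: m_f ∈ {m_i−1, m_i, m_i+1} ∩ [−0, 0] = {0} → 1 state.
For l_f = 2: m_f ∈ {m_i−1, m_i, m_i+1} ∩ [−2, 2] = {-1, 0, 1} → 3 states.
Total: 4.

4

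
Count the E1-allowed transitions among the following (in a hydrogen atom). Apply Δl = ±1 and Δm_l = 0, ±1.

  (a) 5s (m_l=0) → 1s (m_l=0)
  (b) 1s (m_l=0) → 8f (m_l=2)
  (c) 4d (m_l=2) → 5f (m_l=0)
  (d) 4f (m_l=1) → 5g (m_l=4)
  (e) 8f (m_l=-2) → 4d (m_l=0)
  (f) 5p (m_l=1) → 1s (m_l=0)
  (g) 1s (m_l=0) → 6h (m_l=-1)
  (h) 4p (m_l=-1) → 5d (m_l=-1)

2

(a) forbidden — Δl = +0 (E1 requires Δl = ±1)
(b) forbidden — Δl = +3 (E1 requires Δl = ±1); Δm_l = +2 (E1 requires Δm_l = 0, ±1)
(c) forbidden — Δm_l = -2 (E1 requires Δm_l = 0, ±1)
(d) forbidden — Δm_l = +3 (E1 requires Δm_l = 0, ±1)
(e) forbidden — Δm_l = +2 (E1 requires Δm_l = 0, ±1)
(f) allowed
(g) forbidden — Δl = +5 (E1 requires Δl = ±1)
(h) allowed
Total allowed: 2 of 8.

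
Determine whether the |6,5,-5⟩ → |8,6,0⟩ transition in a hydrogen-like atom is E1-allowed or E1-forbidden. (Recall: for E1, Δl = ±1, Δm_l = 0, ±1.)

Initial l = 5, final l = 6, so Δl = +1. E1 requires Δl = ±1: passes.
m_l: -5 → 0 (Δm_l = +5). |Δm_l| ≤ 1 fails.
The transition is electric-dipole forbidden.

forbidden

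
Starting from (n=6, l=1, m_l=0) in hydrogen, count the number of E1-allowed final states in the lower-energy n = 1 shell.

1

E1 requires Δl = ±1, so l_f ∈ {0, 2}; with 0 ≤ l_f ≤ n_f−1 = 0, the allowed l_f values are {0}.
For l_f = 0: m_f ∈ {m_i−1, m_i, m_i+1} ∩ [−0, 0] = {0} → 1 state.
Total: 1.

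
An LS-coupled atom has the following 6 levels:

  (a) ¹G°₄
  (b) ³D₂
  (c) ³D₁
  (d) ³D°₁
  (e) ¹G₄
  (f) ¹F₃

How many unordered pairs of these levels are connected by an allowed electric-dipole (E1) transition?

4

(a)–(b): forbidden (ΔS, ΔL, ΔJ).
(a)–(c): forbidden (ΔS, ΔL, ΔJ).
(a)–(d): forbidden (parity, ΔS, ΔL, ΔJ).
(a)–(e): allowed.
(a)–(f): allowed.
(b)–(c): forbidden (parity).
(b)–(d): allowed.
(b)–(e): forbidden (parity, ΔS, ΔL, ΔJ).
(b)–(f): forbidden (parity, ΔS).
(c)–(d): allowed.
(c)–(e): forbidden (parity, ΔS, ΔL, ΔJ).
(c)–(f): forbidden (parity, ΔS, ΔJ).
(d)–(e): forbidden (ΔS, ΔL, ΔJ).
(d)–(f): forbidden (ΔS, ΔJ).
(e)–(f): forbidden (parity).
Allowed pairs: 4 of 15.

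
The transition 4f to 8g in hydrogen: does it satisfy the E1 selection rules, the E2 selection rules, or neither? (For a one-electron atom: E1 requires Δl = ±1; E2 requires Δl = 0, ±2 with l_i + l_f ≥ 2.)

E1

Δl = 4 − 3 = +1; l_i + l_f = 7.
E1 (Δl = ±1): satisfied.
E2 (Δl = 0,±2, l_i+l_f ≥ 2): not satisfied.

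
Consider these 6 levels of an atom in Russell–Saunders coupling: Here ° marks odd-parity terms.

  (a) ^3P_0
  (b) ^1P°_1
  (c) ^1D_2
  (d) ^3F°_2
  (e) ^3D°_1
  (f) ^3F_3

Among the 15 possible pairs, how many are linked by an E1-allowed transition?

(a)–(b): forbidden (ΔS).
(a)–(c): forbidden (parity, ΔS, ΔJ).
(a)–(d): forbidden (ΔL, ΔJ).
(a)–(e): allowed.
(a)–(f): forbidden (parity, ΔL, ΔJ).
(b)–(c): allowed.
(b)–(d): forbidden (parity, ΔS, ΔL).
(b)–(e): forbidden (parity, ΔS).
(b)–(f): forbidden (ΔS, ΔL, ΔJ).
(c)–(d): forbidden (ΔS).
(c)–(e): forbidden (ΔS).
(c)–(f): forbidden (parity, ΔS).
(d)–(e): forbidden (parity).
(d)–(f): allowed.
(e)–(f): forbidden (ΔJ).
Allowed pairs: 3 of 15.

3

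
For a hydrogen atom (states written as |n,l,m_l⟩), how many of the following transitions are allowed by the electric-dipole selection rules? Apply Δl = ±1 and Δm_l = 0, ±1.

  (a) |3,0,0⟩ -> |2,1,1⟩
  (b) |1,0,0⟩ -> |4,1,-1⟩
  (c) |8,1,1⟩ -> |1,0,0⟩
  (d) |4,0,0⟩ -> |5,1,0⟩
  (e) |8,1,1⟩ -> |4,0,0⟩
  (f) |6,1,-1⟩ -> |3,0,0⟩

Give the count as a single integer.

6

(a) allowed
(b) allowed
(c) allowed
(d) allowed
(e) allowed
(f) allowed
Total allowed: 6 of 6.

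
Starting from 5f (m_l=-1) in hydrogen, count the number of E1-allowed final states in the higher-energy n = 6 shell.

E1 requires Δl = ±1, so l_f ∈ {2, 4}; with 0 ≤ l_f ≤ n_f−1 = 5, the allowed l_f values are {2, 4}.
For l_f = 2: m_f ∈ {m_i−1, m_i, m_i+1} ∩ [−2, 2] = {-2, -1, 0} → 3 states.
For l_f = 4: m_f ∈ {m_i−1, m_i, m_i+1} ∩ [−4, 4] = {-2, -1, 0} → 3 states.
Total: 6.

6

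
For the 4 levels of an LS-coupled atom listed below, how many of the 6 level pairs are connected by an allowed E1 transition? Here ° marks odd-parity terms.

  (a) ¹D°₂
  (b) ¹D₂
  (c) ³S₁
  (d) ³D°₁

(a)–(b): allowed.
(a)–(c): forbidden (ΔS, ΔL).
(a)–(d): forbidden (parity, ΔS).
(b)–(c): forbidden (parity, ΔS, ΔL).
(b)–(d): forbidden (ΔS).
(c)–(d): forbidden (ΔL).
Allowed pairs: 1 of 6.

1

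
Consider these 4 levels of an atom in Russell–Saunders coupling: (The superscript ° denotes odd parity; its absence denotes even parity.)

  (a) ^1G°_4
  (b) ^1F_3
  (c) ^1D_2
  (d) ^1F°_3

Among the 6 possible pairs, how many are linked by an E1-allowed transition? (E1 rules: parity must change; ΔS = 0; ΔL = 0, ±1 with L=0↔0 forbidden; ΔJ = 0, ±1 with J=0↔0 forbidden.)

3

(a)–(b): allowed.
(a)–(c): forbidden (ΔL, ΔJ).
(a)–(d): forbidden (parity).
(b)–(c): forbidden (parity).
(b)–(d): allowed.
(c)–(d): allowed.
Allowed pairs: 3 of 6.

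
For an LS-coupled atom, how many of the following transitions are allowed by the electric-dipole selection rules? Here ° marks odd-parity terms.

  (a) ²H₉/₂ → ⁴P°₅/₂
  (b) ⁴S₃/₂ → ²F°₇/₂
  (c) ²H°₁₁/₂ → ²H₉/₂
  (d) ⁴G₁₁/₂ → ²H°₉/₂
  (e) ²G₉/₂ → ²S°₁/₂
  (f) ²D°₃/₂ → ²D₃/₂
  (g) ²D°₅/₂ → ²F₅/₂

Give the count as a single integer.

3

(a) forbidden (ΔS, ΔL, ΔJ fail)
(b) forbidden (ΔS, ΔL, ΔJ fail)
(c) allowed
(d) forbidden (ΔS fails)
(e) forbidden (ΔL, ΔJ fail)
(f) allowed
(g) allowed
Total allowed: 3 of 7.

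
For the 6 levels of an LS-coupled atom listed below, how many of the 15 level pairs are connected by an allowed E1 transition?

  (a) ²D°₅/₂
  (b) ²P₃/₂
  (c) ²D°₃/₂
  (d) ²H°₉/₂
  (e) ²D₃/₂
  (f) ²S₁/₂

(a)–(b): allowed.
(a)–(c): forbidden (parity).
(a)–(d): forbidden (parity, ΔL, ΔJ).
(a)–(e): allowed.
(a)–(f): forbidden (ΔL, ΔJ).
(b)–(c): allowed.
(b)–(d): forbidden (ΔL, ΔJ).
(b)–(e): forbidden (parity).
(b)–(f): forbidden (parity).
(c)–(d): forbidden (parity, ΔL, ΔJ).
(c)–(e): allowed.
(c)–(f): forbidden (ΔL).
(d)–(e): forbidden (ΔL, ΔJ).
(d)–(f): forbidden (ΔL, ΔJ).
(e)–(f): forbidden (parity, ΔL).
Allowed pairs: 4 of 15.

4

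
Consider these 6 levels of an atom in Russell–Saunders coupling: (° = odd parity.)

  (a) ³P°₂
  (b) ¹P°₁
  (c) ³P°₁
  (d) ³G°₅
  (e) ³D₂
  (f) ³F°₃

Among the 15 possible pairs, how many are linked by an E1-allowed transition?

(a)–(b): forbidden (parity, ΔS).
(a)–(c): forbidden (parity).
(a)–(d): forbidden (parity, ΔL, ΔJ).
(a)–(e): allowed.
(a)–(f): forbidden (parity, ΔL).
(b)–(c): forbidden (parity, ΔS).
(b)–(d): forbidden (parity, ΔS, ΔL, ΔJ).
(b)–(e): forbidden (ΔS).
(b)–(f): forbidden (parity, ΔS, ΔL, ΔJ).
(c)–(d): forbidden (parity, ΔL, ΔJ).
(c)–(e): allowed.
(c)–(f): forbidden (parity, ΔL, ΔJ).
(d)–(e): forbidden (ΔL, ΔJ).
(d)–(f): forbidden (parity, ΔJ).
(e)–(f): allowed.
Allowed pairs: 3 of 15.

3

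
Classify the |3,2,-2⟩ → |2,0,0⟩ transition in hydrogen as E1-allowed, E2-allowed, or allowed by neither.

E2

Δl = 0 − 2 = -2; l_i + l_f = 2.
Δm_l = +2.
E1 (Δl = ±1, |Δm_l| ≤ 1): not satisfied.
E2 (Δl = 0,±2, l_i+l_f ≥ 2, |Δm_l| ≤ 2): satisfied.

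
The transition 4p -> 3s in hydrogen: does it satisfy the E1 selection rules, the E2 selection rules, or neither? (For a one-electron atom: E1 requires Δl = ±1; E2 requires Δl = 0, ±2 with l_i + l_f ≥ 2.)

Δl = 0 − 1 = -1; l_i + l_f = 1.
E1 (Δl = ±1): satisfied.
E2 (Δl = 0,±2, l_i+l_f ≥ 2): not satisfied.

E1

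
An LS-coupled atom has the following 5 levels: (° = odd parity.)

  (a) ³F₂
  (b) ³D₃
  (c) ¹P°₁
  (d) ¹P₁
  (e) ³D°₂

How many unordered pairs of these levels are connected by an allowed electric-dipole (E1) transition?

3

(a)–(b): forbidden (parity).
(a)–(c): forbidden (ΔS, ΔL).
(a)–(d): forbidden (parity, ΔS, ΔL).
(a)–(e): allowed.
(b)–(c): forbidden (ΔS, ΔJ).
(b)–(d): forbidden (parity, ΔS, ΔJ).
(b)–(e): allowed.
(c)–(d): allowed.
(c)–(e): forbidden (parity, ΔS).
(d)–(e): forbidden (ΔS).
Allowed pairs: 3 of 10.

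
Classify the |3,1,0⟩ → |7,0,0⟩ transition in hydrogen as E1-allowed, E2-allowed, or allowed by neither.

Δl = 0 − 1 = -1; l_i + l_f = 1.
Δm_l = +0.
E1 (Δl = ±1, |Δm_l| ≤ 1): satisfied.
E2 (Δl = 0,±2, l_i+l_f ≥ 2, |Δm_l| ≤ 2): not satisfied.

E1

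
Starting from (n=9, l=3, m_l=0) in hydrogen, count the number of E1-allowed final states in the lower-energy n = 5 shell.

6

E1 requires Δl = ±1, so l_f ∈ {2, 4}; with 0 ≤ l_f ≤ n_f−1 = 4, the allowed l_f values are {2, 4}.
For l_f = 2: m_f ∈ {m_i−1, m_i, m_i+1} ∩ [−2, 2] = {-1, 0, 1} → 3 states.
For l_f = 4: m_f ∈ {m_i−1, m_i, m_i+1} ∩ [−4, 4] = {-1, 0, 1} → 3 states.
Total: 6.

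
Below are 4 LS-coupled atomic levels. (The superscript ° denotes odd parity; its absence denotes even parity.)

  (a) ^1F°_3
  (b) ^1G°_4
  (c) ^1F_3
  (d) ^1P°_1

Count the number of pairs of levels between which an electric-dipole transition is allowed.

(a)–(b): forbidden (parity).
(a)–(c): allowed.
(a)–(d): forbidden (parity, ΔL, ΔJ).
(b)–(c): allowed.
(b)–(d): forbidden (parity, ΔL, ΔJ).
(c)–(d): forbidden (ΔL, ΔJ).
Allowed pairs: 2 of 6.

2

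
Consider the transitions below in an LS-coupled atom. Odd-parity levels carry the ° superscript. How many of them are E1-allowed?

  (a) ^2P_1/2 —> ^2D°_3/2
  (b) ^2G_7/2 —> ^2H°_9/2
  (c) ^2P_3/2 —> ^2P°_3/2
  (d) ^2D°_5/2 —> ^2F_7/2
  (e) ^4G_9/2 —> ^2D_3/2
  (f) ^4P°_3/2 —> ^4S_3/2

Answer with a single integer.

5

(a) allowed
(b) allowed
(c) allowed
(d) allowed
(e) forbidden (parity, ΔS, ΔL, ΔJ fail)
(f) allowed
Total allowed: 5 of 6.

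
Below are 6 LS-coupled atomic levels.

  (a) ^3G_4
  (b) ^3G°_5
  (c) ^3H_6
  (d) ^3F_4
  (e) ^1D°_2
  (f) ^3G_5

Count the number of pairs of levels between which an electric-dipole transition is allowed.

4

(a)–(b): allowed.
(a)–(c): forbidden (parity, ΔJ).
(a)–(d): forbidden (parity).
(a)–(e): forbidden (ΔS, ΔL, ΔJ).
(a)–(f): forbidden (parity).
(b)–(c): allowed.
(b)–(d): allowed.
(b)–(e): forbidden (parity, ΔS, ΔL, ΔJ).
(b)–(f): allowed.
(c)–(d): forbidden (parity, ΔL, ΔJ).
(c)–(e): forbidden (ΔS, ΔL, ΔJ).
(c)–(f): forbidden (parity).
(d)–(e): forbidden (ΔS, ΔJ).
(d)–(f): forbidden (parity).
(e)–(f): forbidden (ΔS, ΔL, ΔJ).
Allowed pairs: 4 of 15.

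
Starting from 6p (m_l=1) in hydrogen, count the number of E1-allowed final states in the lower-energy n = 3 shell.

E1 requires Δl = ±1, so l_f ∈ {0, 2}; with 0 ≤ l_f ≤ n_f−1 = 2, the allowed l_f values are {0, 2}.
For l_f = 0: m_f ∈ {m_i−1, m_i, m_i+1} ∩ [−0, 0] = {0} → 1 state.
For l_f = 2: m_f ∈ {m_i−1, m_i, m_i+1} ∩ [−2, 2] = {0, 1, 2} → 3 states.
Total: 4.

4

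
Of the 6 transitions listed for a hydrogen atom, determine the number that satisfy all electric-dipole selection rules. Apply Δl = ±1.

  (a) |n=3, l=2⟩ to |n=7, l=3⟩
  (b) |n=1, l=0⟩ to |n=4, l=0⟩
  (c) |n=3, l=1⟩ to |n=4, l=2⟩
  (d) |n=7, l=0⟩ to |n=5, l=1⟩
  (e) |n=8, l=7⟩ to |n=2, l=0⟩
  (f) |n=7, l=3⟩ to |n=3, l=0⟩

(a) allowed
(b) forbidden — Δl = +0 (E1 requires Δl = ±1)
(c) allowed
(d) allowed
(e) forbidden — Δl = -7 (E1 requires Δl = ±1)
(f) forbidden — Δl = -3 (E1 requires Δl = ±1)
Total allowed: 3 of 6.

3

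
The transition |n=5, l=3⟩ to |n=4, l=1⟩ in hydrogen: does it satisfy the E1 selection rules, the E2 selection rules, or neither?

E2

Δl = 1 − 3 = -2; l_i + l_f = 4.
E1 (Δl = ±1): not satisfied.
E2 (Δl = 0,±2, l_i+l_f ≥ 2): satisfied.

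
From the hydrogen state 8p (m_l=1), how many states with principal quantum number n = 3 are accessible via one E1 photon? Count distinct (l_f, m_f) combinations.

E1 requires Δl = ±1, so l_f ∈ {0, 2}; with 0 ≤ l_f ≤ n_f−1 = 2, the allowed l_f values are {0, 2}.
For l_f = 0: m_f ∈ {m_i−1, m_i, m_i+1} ∩ [−0, 0] = {0} → 1 state.
For l_f = 2: m_f ∈ {m_i−1, m_i, m_i+1} ∩ [−2, 2] = {0, 1, 2} → 3 states.
Total: 4.

4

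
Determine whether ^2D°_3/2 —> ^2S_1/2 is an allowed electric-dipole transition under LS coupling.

Initial level: S=1/2, L=2, J=3/2, parity odd. Final level: S=1/2, L=0, J=1/2, parity even.
ΔS = 0: S: 1/2 → 1/2 — ✓.
ΔL = 0, ±1 (not L=0↔0): L: 2 → 0, ΔL = -2 — ✗.
Parity must change: odd → even — ✓.
ΔJ = 0, ±1 (not J=0↔0): J: 3/2 → 1/2, ΔJ = -1 — ✓.
Rule(s) violated: ΔL.

forbidden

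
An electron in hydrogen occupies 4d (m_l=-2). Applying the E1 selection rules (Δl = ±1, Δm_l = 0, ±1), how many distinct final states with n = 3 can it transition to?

E1 requires Δl = ±1, so l_f ∈ {1, 3}; with 0 ≤ l_f ≤ n_f−1 = 2, the allowed l_f values are {1}.
For l_f = 1: m_f ∈ {m_i−1, m_i, m_i+1} ∩ [−1, 1] = {-1} → 1 state.
Total: 1.

1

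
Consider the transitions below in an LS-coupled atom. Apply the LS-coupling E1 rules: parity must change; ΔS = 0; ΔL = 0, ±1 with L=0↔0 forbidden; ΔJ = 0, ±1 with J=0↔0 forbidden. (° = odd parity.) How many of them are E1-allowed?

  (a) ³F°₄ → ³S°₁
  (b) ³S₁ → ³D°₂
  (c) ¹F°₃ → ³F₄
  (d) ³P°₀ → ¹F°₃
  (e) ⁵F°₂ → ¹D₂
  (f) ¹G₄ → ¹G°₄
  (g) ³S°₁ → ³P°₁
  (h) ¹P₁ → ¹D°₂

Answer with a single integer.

(a) forbidden (parity, ΔL, ΔJ fail)
(b) forbidden (ΔL fails)
(c) forbidden (ΔS fails)
(d) forbidden (parity, ΔS, ΔL, ΔJ fail)
(e) forbidden (ΔS fails)
(f) allowed
(g) forbidden (parity fails)
(h) allowed
Total allowed: 2 of 8.

2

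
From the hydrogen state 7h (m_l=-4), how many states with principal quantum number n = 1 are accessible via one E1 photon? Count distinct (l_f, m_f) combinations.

0

E1 requires l_f ∈ {4, 6}, but neither lies in [0, 0], so no final state is reachable.
Total: 0.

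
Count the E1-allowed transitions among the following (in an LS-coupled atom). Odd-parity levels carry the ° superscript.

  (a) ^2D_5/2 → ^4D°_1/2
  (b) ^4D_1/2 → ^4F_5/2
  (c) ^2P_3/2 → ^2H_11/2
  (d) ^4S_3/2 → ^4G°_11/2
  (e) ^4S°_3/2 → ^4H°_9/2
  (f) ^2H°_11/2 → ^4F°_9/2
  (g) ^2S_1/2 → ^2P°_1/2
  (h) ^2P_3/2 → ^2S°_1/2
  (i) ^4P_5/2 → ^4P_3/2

2

(a) forbidden (ΔS, ΔJ fail)
(b) forbidden (parity, ΔJ fail)
(c) forbidden (parity, ΔL, ΔJ fail)
(d) forbidden (ΔL, ΔJ fail)
(e) forbidden (parity, ΔL, ΔJ fail)
(f) forbidden (parity, ΔS, ΔL fail)
(g) allowed
(h) allowed
(i) forbidden (parity fails)
Total allowed: 2 of 9.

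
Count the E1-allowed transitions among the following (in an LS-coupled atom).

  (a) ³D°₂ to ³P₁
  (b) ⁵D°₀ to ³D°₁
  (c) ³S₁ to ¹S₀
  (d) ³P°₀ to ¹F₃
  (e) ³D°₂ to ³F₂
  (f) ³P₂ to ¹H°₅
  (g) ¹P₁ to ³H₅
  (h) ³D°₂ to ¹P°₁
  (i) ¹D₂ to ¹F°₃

(a) allowed
(b) forbidden (parity, ΔS fail)
(c) forbidden (parity, ΔS, ΔL fail)
(d) forbidden (ΔS, ΔL, ΔJ fail)
(e) allowed
(f) forbidden (ΔS, ΔL, ΔJ fail)
(g) forbidden (parity, ΔS, ΔL, ΔJ fail)
(h) forbidden (parity, ΔS fail)
(i) allowed
Total allowed: 3 of 9.

3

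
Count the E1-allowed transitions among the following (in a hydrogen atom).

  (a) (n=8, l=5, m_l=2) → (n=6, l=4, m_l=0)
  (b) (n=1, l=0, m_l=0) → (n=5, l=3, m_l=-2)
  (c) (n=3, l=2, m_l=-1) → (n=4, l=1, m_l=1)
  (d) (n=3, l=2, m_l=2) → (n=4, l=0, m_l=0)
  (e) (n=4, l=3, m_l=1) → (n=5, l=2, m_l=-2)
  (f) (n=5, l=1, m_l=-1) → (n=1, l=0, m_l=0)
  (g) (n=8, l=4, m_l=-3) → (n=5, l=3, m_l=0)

(a) forbidden — Δm_l = -2 (E1 requires Δm_l = 0, ±1)
(b) forbidden — Δl = +3 (E1 requires Δl = ±1); Δm_l = -2 (E1 requires Δm_l = 0, ±1)
(c) forbidden — Δm_l = +2 (E1 requires Δm_l = 0, ±1)
(d) forbidden — Δl = -2 (E1 requires Δl = ±1); Δm_l = -2 (E1 requires Δm_l = 0, ±1)
(e) forbidden — Δm_l = -3 (E1 requires Δm_l = 0, ±1)
(f) allowed
(g) forbidden — Δm_l = +3 (E1 requires Δm_l = 0, ±1)
Total allowed: 1 of 7.

1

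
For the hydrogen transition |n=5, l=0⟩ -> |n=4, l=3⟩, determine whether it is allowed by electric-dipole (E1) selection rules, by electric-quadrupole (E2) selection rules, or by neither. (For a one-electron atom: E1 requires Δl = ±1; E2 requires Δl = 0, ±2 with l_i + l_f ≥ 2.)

neither

Δl = 3 − 0 = +3; l_i + l_f = 3.
E1 (Δl = ±1): not satisfied.
E2 (Δl = 0,±2, l_i+l_f ≥ 2): not satisfied.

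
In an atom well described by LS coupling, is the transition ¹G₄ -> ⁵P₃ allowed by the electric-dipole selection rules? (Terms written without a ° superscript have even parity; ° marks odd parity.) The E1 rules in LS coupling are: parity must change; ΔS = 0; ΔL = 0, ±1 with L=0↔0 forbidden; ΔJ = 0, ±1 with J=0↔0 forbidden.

forbidden

Reading off the term symbols: S 0→2, L 4→1, J 4→3, parity even→even.
Parity must change: even → even — violated.
ΔJ = 0, ±1 (not J=0↔0): J: 4 → 3, ΔJ = -1 — satisfied.
ΔL = 0, ±1 (not L=0↔0): L: 4 → 1, ΔL = -3 — violated.
ΔS = 0: S: 0 → 2 — violated.
Rule(s) violated: parity, ΔS, ΔL.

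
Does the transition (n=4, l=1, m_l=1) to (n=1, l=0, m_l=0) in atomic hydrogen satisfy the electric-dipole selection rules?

l: 1 → 0 (Δl = -1). Δl = ±1 satisfied.
m_l: 1 → 0 (Δm_l = -1). |Δm_l| ≤ 1 satisfied.
All E1 selection rules are satisfied.

allowed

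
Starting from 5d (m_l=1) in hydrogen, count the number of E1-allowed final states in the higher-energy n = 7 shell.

5

E1 requires Δl = ±1, so l_f ∈ {1, 3}; with 0 ≤ l_f ≤ n_f−1 = 6, the allowed l_f values are {1, 3}.
For l_f = 1: m_f ∈ {m_i−1, m_i, m_i+1} ∩ [−1, 1] = {0, 1} → 2 states.
For l_f = 3: m_f ∈ {m_i−1, m_i, m_i+1} ∩ [−3, 3] = {0, 1, 2} → 3 states.
Total: 5.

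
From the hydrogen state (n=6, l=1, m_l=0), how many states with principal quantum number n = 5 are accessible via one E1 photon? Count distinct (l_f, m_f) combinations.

E1 requires Δl = ±1, so l_f ∈ {0, 2}; with 0 ≤ l_f ≤ n_f−1 = 4, the allowed l_f values are {0, 2}.
For l_f = 0: m_f ∈ {m_i−1, m_i, m_i+1} ∩ [−0, 0] = {0} → 1 state.
For l_f = 2: m_f ∈ {m_i−1, m_i, m_i+1} ∩ [−2, 2] = {-1, 0, 1} → 3 states.
Total: 4.

4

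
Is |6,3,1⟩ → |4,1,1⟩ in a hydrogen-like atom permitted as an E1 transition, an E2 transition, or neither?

E2

Δl = 1 − 3 = -2; l_i + l_f = 4.
Δm_l = +0.
E1 (Δl = ±1, |Δm_l| ≤ 1): not satisfied.
E2 (Δl = 0,±2, l_i+l_f ≥ 2, |Δm_l| ≤ 2): satisfied.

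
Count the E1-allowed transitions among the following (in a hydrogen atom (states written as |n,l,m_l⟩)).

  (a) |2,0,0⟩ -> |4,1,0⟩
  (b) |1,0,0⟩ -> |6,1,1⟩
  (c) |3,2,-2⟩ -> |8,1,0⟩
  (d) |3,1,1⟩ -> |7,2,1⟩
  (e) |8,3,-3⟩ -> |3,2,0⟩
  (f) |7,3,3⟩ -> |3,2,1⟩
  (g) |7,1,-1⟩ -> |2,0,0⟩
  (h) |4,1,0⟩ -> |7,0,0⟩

5

(a) allowed
(b) allowed
(c) forbidden — Δm_l = +2 (E1 requires Δm_l = 0, ±1)
(d) allowed
(e) forbidden — Δm_l = +3 (E1 requires Δm_l = 0, ±1)
(f) forbidden — Δm_l = -2 (E1 requires Δm_l = 0, ±1)
(g) allowed
(h) allowed
Total allowed: 5 of 8.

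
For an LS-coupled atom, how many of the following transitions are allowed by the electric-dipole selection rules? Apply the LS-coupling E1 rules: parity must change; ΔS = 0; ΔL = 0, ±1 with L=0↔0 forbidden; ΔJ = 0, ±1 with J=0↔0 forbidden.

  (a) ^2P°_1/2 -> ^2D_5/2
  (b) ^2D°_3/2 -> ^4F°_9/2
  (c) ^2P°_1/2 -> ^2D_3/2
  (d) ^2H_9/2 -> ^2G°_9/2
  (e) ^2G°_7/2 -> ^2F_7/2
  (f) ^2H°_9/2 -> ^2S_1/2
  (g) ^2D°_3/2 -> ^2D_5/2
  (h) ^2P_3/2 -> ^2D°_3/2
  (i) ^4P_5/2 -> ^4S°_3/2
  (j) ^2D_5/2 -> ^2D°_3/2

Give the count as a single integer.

7

(a) forbidden (ΔJ fails)
(b) forbidden (parity, ΔS, ΔJ fail)
(c) allowed
(d) allowed
(e) allowed
(f) forbidden (ΔL, ΔJ fail)
(g) allowed
(h) allowed
(i) allowed
(j) allowed
Total allowed: 7 of 10.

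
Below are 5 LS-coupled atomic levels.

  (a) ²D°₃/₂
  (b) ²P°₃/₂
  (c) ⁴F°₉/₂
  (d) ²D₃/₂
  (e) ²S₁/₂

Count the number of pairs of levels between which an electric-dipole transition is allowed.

3

(a)–(b): forbidden (parity).
(a)–(c): forbidden (parity, ΔS, ΔJ).
(a)–(d): allowed.
(a)–(e): forbidden (ΔL).
(b)–(c): forbidden (parity, ΔS, ΔL, ΔJ).
(b)–(d): allowed.
(b)–(e): allowed.
(c)–(d): forbidden (ΔS, ΔJ).
(c)–(e): forbidden (ΔS, ΔL, ΔJ).
(d)–(e): forbidden (parity, ΔL).
Allowed pairs: 3 of 10.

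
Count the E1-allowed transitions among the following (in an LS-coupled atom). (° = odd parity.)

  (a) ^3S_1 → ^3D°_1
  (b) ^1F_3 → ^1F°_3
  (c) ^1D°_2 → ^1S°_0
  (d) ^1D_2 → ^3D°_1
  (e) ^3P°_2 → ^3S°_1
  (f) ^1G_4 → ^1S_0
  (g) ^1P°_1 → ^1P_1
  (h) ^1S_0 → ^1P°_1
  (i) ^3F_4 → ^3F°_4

4

(a) forbidden (ΔL fails)
(b) allowed
(c) forbidden (parity, ΔL, ΔJ fail)
(d) forbidden (ΔS fails)
(e) forbidden (parity fails)
(f) forbidden (parity, ΔL, ΔJ fail)
(g) allowed
(h) allowed
(i) allowed
Total allowed: 4 of 9.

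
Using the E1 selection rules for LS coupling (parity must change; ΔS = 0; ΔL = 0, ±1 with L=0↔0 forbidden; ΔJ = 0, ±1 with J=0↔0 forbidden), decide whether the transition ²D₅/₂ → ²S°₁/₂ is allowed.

forbidden

ΔL = 0, ±1 (not L=0↔0): L: 2 → 0, ΔL = -2 — violated.
ΔJ = 0, ±1 (not J=0↔0): J: 5/2 → 1/2, ΔJ = -2 — violated.
Parity must change: even → odd — satisfied.
ΔS = 0: S: 1/2 → 1/2 — satisfied.
Rule(s) violated: ΔL, ΔJ.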